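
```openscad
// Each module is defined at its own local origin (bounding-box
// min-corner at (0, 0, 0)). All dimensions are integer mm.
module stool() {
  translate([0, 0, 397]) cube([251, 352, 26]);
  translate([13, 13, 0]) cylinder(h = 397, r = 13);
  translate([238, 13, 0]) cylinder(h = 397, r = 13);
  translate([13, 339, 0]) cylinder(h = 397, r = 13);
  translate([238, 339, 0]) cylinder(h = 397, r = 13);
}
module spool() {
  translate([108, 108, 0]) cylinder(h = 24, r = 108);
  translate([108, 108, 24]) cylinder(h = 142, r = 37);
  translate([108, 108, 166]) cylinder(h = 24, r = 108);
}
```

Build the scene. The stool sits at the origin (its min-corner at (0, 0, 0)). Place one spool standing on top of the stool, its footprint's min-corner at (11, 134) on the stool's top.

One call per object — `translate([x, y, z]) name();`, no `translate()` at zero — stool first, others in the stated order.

stool();
translate([11, 134, 423]) spool();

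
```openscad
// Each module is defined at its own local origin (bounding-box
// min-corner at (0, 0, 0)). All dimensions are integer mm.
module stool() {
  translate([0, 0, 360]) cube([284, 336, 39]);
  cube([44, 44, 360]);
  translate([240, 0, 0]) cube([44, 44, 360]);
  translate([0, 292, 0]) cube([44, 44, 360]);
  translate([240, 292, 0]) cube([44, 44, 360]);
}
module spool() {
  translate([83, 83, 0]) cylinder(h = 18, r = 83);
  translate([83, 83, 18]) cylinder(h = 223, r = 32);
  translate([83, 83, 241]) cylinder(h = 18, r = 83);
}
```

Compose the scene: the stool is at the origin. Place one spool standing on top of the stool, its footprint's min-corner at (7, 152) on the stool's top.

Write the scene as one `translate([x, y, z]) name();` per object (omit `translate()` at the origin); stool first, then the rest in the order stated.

stool();
translate([7, 152, 399]) spool();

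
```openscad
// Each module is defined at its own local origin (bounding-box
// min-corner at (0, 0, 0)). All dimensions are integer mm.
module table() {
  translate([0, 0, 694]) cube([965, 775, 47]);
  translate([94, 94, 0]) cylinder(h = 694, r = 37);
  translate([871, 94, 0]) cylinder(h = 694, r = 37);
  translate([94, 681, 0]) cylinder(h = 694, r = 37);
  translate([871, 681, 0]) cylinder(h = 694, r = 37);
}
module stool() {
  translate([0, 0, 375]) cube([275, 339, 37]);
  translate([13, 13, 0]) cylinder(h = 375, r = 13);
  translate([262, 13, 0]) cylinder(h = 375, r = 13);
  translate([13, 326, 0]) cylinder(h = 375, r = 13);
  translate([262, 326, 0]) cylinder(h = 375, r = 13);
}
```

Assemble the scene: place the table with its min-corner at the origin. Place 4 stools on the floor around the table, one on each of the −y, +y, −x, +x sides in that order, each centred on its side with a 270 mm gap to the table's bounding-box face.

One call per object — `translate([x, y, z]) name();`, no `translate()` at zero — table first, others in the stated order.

table();
translate([345, -609, 0]) stool();
translate([345, 1045, 0]) stool();
translate([-545, 218, 0]) stool();
translate([1235, 218, 0]) stool();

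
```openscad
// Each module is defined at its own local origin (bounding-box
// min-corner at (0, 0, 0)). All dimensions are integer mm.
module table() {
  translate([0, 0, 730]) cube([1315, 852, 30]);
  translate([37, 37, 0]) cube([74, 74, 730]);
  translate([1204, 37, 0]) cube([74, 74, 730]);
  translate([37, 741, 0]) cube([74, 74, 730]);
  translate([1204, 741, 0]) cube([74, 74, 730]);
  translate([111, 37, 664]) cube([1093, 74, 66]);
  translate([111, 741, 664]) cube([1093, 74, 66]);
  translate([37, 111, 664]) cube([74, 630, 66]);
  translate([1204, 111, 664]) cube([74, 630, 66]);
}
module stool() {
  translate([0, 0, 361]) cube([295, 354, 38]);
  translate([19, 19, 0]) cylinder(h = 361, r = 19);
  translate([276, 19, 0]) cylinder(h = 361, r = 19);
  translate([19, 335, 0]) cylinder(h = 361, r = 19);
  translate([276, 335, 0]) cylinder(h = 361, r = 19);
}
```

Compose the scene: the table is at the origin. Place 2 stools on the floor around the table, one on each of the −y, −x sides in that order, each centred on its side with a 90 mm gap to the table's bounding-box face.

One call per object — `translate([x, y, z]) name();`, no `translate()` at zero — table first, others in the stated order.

table();
translate([510, -444, 0]) stool();
translate([-385, 249, 0]) stool();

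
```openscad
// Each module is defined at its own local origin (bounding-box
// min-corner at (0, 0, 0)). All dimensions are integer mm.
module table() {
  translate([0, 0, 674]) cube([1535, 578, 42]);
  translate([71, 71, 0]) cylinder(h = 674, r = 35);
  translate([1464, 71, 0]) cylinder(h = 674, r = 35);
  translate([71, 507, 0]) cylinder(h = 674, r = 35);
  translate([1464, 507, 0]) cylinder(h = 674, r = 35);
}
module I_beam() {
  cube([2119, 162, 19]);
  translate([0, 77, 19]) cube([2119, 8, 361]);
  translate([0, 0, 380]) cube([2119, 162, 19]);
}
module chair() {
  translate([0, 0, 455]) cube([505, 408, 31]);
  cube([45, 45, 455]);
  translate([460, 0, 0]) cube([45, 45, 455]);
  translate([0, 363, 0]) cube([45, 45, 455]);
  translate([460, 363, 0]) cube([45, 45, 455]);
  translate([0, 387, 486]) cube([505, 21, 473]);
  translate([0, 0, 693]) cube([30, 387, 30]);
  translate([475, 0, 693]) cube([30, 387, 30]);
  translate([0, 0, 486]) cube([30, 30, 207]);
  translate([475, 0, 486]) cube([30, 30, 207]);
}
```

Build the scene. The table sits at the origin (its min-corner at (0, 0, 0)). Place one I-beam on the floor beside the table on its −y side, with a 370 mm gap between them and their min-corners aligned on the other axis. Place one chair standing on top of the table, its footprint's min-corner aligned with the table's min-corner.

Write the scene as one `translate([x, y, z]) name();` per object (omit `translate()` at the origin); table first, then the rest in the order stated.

table();
translate([0, -532, 0]) I_beam();
translate([0, 0, 716]) chair();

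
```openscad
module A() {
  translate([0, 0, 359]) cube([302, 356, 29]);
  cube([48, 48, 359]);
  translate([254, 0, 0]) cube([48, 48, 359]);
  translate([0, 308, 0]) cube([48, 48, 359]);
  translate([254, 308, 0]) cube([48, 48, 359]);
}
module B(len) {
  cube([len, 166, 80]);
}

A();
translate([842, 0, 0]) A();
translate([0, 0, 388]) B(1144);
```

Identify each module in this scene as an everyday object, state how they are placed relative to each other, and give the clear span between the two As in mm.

Second stool starts at x = 842; first ends at x = 302; clear span = 842 − 302 = 540 mm.

A is a stool. B is a beam. A beam spans the tops of two stools. The clear span between the two stools is 540 mm.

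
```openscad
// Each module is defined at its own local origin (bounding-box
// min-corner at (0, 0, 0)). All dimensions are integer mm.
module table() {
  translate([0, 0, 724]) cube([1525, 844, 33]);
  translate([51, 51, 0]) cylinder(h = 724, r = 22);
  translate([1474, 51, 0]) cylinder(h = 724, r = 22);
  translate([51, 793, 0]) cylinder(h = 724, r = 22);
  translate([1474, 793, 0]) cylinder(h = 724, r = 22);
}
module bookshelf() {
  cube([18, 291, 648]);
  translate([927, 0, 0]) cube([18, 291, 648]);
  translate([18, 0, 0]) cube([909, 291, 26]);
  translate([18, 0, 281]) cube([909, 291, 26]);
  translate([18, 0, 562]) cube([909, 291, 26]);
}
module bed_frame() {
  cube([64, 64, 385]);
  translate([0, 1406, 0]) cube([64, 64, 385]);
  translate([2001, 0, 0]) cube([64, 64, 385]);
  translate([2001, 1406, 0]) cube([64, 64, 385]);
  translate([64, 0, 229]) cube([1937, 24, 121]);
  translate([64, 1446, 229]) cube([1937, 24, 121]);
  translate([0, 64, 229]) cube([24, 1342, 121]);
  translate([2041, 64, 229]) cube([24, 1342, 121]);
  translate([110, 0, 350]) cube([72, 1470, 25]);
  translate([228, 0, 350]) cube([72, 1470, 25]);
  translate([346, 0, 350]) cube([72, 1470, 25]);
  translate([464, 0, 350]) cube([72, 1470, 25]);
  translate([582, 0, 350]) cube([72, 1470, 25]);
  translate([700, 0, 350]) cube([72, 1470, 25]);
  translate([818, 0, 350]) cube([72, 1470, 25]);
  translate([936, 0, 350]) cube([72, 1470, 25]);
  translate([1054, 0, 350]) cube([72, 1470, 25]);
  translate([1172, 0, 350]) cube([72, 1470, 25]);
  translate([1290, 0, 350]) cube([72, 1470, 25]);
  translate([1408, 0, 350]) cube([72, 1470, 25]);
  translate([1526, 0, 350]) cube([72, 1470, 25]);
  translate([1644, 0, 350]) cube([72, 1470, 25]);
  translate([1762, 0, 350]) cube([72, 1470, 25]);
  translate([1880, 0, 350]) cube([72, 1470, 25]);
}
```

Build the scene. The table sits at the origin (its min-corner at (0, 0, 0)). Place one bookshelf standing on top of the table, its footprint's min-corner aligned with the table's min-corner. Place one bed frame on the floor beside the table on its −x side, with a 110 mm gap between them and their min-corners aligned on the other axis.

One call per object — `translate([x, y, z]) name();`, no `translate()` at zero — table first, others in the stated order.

table();
translate([0, 0, 757]) bookshelf();
translate([-2175, 0, 0]) bed_frame();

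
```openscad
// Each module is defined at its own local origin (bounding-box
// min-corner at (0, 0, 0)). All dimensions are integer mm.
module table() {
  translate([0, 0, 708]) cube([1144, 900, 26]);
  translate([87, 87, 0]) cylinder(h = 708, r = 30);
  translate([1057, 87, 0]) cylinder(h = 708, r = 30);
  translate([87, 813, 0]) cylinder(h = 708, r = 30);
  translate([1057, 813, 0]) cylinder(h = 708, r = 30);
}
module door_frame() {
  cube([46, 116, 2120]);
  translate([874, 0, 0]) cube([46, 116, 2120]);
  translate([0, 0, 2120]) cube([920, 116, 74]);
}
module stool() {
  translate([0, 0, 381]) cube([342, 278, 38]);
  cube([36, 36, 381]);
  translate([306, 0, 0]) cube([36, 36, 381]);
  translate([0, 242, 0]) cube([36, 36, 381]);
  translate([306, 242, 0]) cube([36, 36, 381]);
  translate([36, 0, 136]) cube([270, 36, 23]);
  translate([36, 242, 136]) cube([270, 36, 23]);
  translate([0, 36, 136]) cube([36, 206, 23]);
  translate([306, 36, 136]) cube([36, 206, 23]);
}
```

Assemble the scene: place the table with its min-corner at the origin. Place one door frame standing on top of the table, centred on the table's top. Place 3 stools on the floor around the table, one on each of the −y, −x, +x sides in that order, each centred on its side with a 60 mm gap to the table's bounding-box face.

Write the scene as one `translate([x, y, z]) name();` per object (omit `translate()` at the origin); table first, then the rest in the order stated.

table();
translate([112, 392, 734]) door_frame();
translate([401, -338, 0]) stool();
translate([-402, 311, 0]) stool();
translate([1204, 311, 0]) stool();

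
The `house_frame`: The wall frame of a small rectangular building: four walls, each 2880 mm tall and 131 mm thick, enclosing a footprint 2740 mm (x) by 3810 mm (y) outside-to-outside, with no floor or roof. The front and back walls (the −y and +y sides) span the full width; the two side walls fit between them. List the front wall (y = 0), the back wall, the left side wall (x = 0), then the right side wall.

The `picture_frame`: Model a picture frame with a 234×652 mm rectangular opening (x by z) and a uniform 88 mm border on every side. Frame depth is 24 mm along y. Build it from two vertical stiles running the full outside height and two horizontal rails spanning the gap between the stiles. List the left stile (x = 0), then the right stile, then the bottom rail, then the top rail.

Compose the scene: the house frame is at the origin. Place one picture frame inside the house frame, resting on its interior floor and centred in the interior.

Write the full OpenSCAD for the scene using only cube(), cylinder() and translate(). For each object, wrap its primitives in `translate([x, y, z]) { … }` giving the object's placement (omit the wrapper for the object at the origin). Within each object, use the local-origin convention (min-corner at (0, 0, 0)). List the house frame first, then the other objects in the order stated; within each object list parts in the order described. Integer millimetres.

cube([2740, 131, 2880]);
translate([0, 3679, 0]) cube([2740, 131, 2880]);
translate([0, 131, 0]) cube([131, 3548, 2880]);
translate([2609, 131, 0]) cube([131, 3548, 2880]);
translate([1165, 1893, 0]) {
  cube([88, 24, 828]);
  translate([322, 0, 0]) cube([88, 24, 828]);
  translate([88, 0, 0]) cube([234, 24, 88]);
  translate([88, 0, 740]) cube([234, 24, 88]);
}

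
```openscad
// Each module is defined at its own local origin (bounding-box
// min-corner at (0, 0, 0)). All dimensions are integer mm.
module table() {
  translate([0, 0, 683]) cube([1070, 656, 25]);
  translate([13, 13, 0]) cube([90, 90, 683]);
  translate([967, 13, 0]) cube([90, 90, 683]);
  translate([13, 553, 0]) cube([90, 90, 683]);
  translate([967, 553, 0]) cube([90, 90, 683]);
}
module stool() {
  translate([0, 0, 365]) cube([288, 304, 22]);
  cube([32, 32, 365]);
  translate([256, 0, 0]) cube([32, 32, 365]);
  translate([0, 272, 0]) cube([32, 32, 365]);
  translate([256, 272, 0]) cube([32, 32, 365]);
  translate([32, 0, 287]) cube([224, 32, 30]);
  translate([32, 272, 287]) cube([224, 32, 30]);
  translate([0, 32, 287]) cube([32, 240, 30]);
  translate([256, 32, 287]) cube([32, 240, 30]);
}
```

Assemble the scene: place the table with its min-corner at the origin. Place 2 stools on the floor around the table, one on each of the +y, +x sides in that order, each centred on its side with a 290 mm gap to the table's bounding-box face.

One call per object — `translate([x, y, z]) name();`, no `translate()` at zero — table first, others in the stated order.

table();
translate([391, 946, 0]) stool();
translate([1360, 176, 0]) stool();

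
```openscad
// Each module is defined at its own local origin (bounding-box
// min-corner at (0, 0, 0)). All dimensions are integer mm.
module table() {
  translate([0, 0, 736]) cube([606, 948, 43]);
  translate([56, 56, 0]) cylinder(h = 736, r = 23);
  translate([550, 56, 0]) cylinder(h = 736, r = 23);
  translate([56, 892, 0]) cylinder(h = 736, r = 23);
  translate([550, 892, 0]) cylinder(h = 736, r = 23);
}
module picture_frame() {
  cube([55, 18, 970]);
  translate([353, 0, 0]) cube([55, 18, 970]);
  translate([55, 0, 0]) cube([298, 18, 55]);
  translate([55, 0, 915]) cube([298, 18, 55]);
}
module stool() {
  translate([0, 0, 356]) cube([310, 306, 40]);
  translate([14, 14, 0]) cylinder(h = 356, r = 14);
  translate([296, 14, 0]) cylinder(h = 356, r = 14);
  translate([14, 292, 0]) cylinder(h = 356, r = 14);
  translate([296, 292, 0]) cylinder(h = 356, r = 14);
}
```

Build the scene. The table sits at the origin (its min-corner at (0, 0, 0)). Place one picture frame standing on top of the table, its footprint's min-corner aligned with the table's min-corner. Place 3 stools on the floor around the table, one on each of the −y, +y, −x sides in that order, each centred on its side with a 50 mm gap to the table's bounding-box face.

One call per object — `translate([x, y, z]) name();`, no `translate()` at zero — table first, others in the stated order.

table();
translate([0, 0, 779]) picture_frame();
translate([148, -356, 0]) stool();
translate([148, 998, 0]) stool();
translate([-360, 321, 0]) stool();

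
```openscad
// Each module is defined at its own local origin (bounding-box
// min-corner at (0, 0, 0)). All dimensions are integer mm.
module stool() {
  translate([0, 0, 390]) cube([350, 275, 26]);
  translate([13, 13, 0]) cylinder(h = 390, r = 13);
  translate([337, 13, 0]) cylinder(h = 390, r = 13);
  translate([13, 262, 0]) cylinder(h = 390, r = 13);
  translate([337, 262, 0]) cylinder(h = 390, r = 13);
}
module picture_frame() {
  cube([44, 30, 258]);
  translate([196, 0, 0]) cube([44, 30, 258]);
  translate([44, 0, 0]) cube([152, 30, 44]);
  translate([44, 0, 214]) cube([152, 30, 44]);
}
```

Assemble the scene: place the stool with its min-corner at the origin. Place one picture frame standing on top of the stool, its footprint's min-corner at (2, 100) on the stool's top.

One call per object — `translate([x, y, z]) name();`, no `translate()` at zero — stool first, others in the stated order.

stool();
translate([2, 100, 416]) picture_frame();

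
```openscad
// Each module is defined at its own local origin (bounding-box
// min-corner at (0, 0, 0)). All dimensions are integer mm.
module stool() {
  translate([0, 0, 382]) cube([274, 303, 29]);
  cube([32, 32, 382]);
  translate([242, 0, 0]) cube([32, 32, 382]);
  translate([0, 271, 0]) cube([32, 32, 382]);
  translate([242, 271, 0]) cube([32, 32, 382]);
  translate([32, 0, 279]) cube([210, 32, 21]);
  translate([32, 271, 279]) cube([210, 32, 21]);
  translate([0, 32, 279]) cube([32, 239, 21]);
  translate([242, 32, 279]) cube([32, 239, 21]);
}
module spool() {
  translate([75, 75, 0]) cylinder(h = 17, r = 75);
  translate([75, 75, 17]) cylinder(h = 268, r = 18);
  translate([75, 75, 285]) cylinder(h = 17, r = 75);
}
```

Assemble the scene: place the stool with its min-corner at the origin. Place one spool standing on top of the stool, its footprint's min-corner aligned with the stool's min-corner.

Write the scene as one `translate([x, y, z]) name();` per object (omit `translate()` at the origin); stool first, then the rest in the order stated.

stool();
translate([0, 0, 411]) spool();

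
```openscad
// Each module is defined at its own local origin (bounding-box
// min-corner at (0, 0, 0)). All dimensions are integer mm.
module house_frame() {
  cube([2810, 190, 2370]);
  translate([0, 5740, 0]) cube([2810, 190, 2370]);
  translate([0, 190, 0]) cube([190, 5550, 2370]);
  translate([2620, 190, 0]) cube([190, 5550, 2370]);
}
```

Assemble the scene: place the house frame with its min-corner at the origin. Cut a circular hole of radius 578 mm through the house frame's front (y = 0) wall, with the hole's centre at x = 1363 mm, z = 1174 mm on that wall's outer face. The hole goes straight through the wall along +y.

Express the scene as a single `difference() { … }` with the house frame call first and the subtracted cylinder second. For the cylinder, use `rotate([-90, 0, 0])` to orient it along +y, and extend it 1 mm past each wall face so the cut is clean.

difference() {
  house_frame();
  translate([1363, -1, 1174]) rotate([-90, 0, 0]) cylinder(h = 192, r = 578);
}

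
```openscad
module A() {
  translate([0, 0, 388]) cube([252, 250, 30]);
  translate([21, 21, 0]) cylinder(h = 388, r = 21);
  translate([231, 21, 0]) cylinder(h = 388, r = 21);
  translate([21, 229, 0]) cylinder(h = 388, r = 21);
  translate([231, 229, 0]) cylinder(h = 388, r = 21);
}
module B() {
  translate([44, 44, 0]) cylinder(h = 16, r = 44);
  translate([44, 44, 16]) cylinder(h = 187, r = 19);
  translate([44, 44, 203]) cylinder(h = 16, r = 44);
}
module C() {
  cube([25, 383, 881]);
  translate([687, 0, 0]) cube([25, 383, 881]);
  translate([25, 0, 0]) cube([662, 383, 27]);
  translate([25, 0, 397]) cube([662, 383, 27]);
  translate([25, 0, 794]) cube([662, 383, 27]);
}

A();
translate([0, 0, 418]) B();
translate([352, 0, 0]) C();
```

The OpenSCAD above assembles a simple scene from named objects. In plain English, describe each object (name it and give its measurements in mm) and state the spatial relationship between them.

A is a four-legged stool. The seat is a 252×250×30 mm slab whose top surface is at z = 418 mm; four round legs, each 42 mm in diameter, run from the floor (z = 0) to the underside of the seat, each leg's axis is inset half a diameter from the nearest pair of seat edges (so the leg's bounding box is flush with the corner).

B is a spool: two coaxial disc flanges of radius 44 mm and thickness 16 mm, joined by a core cylinder of radius 19 mm and height 187 mm. The lower flange rests on z = 0 and the three cylinders share a vertical axis.

C is a bookshelf 712 mm wide overall, 383 mm deep and 881 mm tall. The two sides are 25 mm thick vertical panels. 3 horizontal shelves of 27 mm thickness span between the inner faces of the sides; the lowest shelf sits on the floor and shelves are stacked with a clear vertical gap of 370 mm between each pair.

The spool is on top of the stool. The bookshelf is on the floor beside the stool on its +x side.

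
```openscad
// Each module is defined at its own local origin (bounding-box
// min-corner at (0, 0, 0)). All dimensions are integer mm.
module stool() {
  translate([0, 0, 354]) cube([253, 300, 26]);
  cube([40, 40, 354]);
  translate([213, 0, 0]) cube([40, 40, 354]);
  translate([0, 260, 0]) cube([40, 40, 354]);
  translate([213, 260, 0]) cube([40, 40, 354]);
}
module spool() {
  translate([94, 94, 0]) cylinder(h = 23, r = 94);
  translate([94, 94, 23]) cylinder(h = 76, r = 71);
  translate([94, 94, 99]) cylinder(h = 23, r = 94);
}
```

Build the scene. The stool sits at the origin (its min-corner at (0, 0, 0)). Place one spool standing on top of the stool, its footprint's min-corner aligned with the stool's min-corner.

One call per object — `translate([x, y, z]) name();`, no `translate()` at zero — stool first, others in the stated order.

stool();
translate([0, 0, 380]) spool();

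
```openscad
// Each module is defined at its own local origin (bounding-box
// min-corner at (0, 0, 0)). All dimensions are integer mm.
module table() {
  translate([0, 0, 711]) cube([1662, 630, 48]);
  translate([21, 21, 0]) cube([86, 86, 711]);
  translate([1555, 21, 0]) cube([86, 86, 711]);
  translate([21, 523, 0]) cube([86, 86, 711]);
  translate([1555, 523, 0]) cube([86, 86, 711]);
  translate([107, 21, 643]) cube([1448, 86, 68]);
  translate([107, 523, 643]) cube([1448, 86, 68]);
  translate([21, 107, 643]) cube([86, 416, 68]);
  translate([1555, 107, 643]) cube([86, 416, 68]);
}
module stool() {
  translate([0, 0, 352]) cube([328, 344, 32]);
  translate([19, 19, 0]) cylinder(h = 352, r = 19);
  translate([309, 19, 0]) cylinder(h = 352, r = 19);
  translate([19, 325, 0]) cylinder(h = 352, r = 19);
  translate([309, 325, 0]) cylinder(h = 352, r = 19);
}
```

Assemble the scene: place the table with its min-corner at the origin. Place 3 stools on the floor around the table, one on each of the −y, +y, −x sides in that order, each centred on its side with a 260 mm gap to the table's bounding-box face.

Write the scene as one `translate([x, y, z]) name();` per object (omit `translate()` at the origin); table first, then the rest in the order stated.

table();
translate([667, -604, 0]) stool();
translate([667, 890, 0]) stool();
translate([-588, 143, 0]) stool();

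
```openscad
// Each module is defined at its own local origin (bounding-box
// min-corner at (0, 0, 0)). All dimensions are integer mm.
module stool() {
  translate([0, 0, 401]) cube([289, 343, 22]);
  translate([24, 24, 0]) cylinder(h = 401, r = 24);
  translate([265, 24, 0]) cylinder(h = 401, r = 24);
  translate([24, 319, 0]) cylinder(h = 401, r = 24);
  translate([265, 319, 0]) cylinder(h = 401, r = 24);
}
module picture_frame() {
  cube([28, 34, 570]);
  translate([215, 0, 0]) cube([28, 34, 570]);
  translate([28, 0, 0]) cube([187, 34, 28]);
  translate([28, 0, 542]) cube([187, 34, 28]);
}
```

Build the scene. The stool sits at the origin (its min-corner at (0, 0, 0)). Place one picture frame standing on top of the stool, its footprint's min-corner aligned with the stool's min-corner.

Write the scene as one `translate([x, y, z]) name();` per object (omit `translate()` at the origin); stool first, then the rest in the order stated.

stool();
translate([0, 0, 423]) picture_frame();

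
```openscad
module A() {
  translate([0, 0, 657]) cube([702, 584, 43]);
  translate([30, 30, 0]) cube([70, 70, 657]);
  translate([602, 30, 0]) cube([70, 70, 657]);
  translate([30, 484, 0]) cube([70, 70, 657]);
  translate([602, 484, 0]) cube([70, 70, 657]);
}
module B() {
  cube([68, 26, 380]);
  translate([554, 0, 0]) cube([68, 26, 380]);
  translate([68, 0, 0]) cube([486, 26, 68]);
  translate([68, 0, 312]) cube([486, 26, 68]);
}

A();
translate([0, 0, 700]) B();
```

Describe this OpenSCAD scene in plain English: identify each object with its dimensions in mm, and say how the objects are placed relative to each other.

A is a table with a 702×584 mm rectangular top, 43 mm thick, top surface at z = 700 mm, supported by four 70×70 mm square legs, each inset 30 mm from the nearest pair of top edges, running from the floor.

B is a picture frame with a 486×244 mm rectangular opening (x by z) and a uniform 68 mm border on every side. Frame depth is 26 mm along y. It is built from two vertical stiles running the full outside height and two horizontal rails spanning the gap between the stiles.

The picture frame is on top of the table.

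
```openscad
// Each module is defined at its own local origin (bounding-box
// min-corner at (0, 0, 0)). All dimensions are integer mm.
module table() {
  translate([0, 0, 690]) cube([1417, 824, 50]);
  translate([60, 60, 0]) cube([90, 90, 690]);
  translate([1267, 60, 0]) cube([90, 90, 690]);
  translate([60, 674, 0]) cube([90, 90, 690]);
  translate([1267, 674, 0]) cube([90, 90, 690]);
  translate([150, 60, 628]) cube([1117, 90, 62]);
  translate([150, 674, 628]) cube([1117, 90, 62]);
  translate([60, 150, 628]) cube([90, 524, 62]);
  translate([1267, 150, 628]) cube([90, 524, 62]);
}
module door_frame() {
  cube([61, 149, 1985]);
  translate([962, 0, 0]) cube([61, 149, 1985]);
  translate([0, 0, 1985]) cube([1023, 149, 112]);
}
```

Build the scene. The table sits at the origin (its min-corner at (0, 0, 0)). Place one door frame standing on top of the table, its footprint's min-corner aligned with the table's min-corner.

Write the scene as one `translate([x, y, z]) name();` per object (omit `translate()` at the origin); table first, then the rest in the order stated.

table();
translate([0, 0, 740]) door_frame();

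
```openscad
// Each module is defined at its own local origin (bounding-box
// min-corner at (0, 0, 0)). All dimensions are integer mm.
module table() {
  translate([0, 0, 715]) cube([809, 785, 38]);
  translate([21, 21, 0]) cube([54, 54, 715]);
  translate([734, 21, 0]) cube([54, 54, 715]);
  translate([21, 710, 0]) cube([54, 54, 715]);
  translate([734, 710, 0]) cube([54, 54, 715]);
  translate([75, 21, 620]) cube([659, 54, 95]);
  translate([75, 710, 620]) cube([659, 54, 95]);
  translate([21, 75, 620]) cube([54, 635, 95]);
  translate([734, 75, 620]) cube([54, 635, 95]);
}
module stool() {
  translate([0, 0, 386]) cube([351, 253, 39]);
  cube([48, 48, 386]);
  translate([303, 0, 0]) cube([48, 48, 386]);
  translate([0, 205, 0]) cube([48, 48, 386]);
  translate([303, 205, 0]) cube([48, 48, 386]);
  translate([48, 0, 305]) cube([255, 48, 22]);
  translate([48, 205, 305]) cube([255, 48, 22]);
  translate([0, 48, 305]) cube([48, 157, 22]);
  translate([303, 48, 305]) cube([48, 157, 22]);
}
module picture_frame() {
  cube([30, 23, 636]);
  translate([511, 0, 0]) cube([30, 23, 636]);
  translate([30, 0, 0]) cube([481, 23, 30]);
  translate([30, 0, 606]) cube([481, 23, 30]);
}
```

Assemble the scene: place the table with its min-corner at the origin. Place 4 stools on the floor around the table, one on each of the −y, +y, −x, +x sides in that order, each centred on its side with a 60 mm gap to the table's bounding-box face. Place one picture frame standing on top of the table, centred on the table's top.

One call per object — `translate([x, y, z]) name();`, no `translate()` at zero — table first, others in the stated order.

table();
translate([229, -313, 0]) stool();
translate([229, 845, 0]) stool();
translate([-411, 266, 0]) stool();
translate([869, 266, 0]) stool();
translate([134, 381, 753]) picture_frame();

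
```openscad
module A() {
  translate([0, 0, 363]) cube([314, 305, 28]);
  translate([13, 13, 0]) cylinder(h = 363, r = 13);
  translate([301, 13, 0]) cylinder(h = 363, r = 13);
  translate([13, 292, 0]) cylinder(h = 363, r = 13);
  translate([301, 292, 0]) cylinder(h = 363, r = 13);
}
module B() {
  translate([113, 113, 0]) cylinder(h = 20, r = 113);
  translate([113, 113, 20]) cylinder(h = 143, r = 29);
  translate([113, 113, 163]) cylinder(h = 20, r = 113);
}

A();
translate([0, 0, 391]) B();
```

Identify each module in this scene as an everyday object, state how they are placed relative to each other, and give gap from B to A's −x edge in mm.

A is a stool. B is a spool. The spool is on top of the stool. The gap from the spool to the stool's −x edge is 0 mm.

The spool's min-x is at 0; the stool's min-x is 0; gap = 0 mm.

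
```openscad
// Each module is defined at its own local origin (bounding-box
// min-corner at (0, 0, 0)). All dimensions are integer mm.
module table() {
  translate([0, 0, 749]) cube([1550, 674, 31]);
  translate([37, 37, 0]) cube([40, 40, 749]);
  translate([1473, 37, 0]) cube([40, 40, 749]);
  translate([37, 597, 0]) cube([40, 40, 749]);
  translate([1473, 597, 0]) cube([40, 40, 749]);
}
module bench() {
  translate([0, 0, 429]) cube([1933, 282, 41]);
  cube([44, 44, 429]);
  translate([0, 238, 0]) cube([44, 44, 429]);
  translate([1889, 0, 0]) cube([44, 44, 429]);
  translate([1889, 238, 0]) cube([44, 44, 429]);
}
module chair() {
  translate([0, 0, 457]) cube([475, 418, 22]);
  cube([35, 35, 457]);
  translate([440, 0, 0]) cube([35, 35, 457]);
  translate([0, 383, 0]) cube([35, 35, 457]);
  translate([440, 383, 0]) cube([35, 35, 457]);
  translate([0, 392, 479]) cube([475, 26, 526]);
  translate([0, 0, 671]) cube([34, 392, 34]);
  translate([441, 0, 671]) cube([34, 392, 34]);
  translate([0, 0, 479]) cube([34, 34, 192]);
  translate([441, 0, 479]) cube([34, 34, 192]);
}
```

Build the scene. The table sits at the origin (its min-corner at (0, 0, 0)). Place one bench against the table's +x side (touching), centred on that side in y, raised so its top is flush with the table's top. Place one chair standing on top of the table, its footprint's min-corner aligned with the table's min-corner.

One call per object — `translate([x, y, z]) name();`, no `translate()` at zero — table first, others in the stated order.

table();
translate([1550, 196, 310]) bench();
translate([0, 0, 780]) chair();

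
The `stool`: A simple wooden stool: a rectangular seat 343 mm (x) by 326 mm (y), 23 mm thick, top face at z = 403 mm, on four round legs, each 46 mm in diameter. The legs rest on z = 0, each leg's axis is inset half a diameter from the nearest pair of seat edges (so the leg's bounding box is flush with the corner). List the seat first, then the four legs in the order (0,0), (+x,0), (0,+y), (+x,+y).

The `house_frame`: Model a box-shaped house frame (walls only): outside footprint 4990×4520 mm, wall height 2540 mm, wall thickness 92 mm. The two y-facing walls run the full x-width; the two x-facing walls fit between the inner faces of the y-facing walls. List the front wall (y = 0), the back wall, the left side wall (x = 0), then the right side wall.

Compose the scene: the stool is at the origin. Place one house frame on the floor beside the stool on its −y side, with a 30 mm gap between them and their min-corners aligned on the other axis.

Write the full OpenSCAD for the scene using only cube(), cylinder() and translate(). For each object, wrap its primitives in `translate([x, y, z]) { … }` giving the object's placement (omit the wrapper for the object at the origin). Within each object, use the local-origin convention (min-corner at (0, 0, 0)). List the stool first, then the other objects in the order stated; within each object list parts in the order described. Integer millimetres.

translate([0, 0, 380]) cube([343, 326, 23]);
translate([23, 23, 0]) cylinder(h = 380, r = 23);
translate([320, 23, 0]) cylinder(h = 380, r = 23);
translate([23, 303, 0]) cylinder(h = 380, r = 23);
translate([320, 303, 0]) cylinder(h = 380, r = 23);
translate([0, -4550, 0]) {
  cube([4990, 92, 2540]);
  translate([0, 4428, 0]) cube([4990, 92, 2540]);
  translate([0, 92, 0]) cube([92, 4336, 2540]);
  translate([4898, 92, 0]) cube([92, 4336, 2540]);
}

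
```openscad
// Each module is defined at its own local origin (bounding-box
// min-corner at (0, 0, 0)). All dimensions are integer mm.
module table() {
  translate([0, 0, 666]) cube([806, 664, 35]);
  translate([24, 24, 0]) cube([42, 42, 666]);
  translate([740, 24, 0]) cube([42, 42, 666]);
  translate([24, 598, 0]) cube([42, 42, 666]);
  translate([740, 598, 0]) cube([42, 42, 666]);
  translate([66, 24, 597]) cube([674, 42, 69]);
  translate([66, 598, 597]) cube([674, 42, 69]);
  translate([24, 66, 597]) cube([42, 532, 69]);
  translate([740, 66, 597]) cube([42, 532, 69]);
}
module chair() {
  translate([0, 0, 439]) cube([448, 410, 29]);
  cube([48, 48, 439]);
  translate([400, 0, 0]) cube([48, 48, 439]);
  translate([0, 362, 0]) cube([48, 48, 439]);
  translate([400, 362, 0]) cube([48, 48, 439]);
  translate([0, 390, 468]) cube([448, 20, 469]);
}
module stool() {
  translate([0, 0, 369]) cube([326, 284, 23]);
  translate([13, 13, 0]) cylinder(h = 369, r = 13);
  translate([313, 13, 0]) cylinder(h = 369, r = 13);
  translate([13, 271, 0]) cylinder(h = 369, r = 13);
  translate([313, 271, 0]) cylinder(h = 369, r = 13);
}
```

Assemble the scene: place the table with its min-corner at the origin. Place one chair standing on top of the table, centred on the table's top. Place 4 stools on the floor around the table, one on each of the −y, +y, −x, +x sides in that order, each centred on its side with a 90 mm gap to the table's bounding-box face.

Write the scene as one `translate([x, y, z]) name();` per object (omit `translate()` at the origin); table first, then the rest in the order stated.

table();
translate([179, 127, 701]) chair();
translate([240, -374, 0]) stool();
translate([240, 754, 0]) stool();
translate([-416, 190, 0]) stool();
translate([896, 190, 0]) stool();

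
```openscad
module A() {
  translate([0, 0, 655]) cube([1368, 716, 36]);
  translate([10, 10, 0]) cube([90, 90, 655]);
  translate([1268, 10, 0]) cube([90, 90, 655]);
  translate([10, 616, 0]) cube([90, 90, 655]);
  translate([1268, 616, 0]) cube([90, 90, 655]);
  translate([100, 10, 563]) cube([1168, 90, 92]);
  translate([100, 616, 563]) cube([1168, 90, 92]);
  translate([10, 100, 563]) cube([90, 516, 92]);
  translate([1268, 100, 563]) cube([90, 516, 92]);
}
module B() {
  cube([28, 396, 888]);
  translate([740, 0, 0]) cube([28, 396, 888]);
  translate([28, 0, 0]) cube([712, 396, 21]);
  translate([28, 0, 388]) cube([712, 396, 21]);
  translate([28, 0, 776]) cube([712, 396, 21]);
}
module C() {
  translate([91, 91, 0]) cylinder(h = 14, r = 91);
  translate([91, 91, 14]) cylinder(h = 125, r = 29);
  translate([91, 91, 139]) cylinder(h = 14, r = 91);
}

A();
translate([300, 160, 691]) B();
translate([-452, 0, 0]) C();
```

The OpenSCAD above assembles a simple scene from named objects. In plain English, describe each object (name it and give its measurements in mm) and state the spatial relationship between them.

A is a table with a 1368×716 mm rectangular top, 36 mm thick, top surface at z = 691 mm, supported by four 90×90 mm square legs, each inset 10 mm from the nearest pair of top edges, running from the floor. Four apron rails, 90 mm thick and 92 mm tall, run between adjacent legs with their top edges flush with the underside of the top and their outer faces flush with the legs' outer faces.

B is a bookshelf 768 mm wide overall, 396 mm deep and 888 mm tall. The two sides are 28 mm thick vertical panels. 3 horizontal shelves of 21 mm thickness span between the inner faces of the sides; the lowest shelf sits on the floor and shelves are stacked with a clear vertical gap of 367 mm between each pair.

C is a spool: two coaxial disc flanges of radius 91 mm and thickness 14 mm, joined by a core cylinder of radius 29 mm and height 125 mm. The lower flange rests on z = 0 and the three cylinders share a vertical axis.

The bookshelf is on top of the table, centred. The spool is on the floor beside the table on its −x side.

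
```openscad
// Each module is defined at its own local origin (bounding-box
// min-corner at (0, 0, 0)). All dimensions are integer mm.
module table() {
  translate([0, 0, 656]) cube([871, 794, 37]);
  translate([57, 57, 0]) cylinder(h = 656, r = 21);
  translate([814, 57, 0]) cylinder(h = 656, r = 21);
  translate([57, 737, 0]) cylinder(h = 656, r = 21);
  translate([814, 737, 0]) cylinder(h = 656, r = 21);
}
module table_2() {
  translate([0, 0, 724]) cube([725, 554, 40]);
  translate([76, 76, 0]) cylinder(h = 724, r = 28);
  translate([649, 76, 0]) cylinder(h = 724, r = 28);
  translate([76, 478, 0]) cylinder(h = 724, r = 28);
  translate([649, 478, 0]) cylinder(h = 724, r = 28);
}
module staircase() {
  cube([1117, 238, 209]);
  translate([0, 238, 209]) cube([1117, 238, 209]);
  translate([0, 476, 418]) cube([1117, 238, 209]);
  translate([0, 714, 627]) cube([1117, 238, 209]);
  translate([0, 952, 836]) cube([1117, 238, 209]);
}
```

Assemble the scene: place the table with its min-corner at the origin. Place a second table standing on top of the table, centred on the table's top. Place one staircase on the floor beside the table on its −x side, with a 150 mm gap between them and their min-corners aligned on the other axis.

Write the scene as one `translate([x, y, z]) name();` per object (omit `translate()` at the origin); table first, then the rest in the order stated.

table();
translate([73, 120, 693]) table_2();
translate([-1267, 0, 0]) staircase();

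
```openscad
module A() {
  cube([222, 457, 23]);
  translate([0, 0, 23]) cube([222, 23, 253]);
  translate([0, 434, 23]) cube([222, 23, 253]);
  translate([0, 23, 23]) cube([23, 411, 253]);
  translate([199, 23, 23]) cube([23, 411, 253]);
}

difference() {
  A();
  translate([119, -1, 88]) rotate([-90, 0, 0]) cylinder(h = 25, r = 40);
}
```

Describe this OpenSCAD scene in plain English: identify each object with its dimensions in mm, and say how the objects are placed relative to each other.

A is an open-topped rectangular box: outside dimensions 222×457×276 mm, with a uniform wall and base thickness of 23 mm. The base is a full 222×457 slab on the floor; four walls sit on top of the base. The front and back walls (the −y and +y sides) span the full width; the two side walls fit between them.

The open box has a circular hole of radius 40 mm through its front wall, centred at (x = 119, z = 88).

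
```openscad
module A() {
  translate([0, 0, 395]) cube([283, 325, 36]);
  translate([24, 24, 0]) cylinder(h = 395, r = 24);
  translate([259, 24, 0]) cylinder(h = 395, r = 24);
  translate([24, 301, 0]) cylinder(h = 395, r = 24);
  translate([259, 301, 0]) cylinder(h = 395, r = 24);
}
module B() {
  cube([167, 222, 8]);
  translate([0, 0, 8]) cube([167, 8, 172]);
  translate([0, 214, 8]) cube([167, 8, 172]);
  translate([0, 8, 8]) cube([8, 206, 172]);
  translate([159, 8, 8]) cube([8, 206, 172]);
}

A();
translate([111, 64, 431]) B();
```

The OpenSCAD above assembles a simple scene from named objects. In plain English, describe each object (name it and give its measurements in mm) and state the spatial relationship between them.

A is a simple wooden stool: a rectangular seat 283 mm (x) by 325 mm (y), 36 mm thick, top face at z = 431 mm, on four round legs, each 48 mm in diameter. The legs rest on z = 0, each leg's axis is inset half a diameter from the nearest pair of seat edges (so the leg's bounding box is flush with the corner).

B is an open storage box with external size 167×222×180 mm and wall thickness 8 mm (the base is also 8 mm thick). The base covers the whole footprint; the four walls stand on the base, with the y-facing walls full-width and the x-facing walls fitting between their inner faces.

The open box is on top of the stool.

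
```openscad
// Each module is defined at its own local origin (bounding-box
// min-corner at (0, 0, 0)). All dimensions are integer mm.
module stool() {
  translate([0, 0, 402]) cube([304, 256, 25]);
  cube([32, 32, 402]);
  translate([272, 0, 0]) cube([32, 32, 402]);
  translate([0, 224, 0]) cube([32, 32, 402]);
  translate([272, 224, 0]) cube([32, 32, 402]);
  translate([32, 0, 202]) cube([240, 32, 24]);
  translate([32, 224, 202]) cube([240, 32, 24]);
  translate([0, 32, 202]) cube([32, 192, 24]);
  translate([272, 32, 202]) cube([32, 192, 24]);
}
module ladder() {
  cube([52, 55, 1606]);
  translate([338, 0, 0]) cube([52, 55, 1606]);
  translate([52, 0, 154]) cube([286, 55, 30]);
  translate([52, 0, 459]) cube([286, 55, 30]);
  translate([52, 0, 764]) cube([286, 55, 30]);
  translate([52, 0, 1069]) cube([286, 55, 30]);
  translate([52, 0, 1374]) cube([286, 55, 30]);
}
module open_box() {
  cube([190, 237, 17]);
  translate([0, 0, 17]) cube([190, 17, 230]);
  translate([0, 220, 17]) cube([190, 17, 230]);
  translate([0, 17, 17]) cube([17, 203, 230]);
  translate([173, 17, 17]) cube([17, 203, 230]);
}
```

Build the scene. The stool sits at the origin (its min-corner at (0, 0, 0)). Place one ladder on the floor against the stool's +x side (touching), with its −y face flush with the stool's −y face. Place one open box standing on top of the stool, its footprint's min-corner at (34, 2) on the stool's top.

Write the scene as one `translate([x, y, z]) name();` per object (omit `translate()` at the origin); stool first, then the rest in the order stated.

stool();
translate([304, 0, 0]) ladder();
translate([34, 2, 427]) open_box();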